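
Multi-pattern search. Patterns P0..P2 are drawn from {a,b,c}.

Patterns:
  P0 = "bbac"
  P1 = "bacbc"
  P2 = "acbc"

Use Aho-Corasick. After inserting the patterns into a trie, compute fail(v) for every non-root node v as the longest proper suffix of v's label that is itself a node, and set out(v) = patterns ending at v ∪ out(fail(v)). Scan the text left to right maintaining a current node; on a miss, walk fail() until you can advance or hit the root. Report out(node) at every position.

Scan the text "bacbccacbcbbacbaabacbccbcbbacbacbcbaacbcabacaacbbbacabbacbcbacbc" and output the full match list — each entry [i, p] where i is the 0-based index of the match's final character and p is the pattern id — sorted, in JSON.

Build:
Trie (insert patterns):
  0='ε' goto a→9 b→1
  1='b' goto a→5 b→2
  2='bb' goto a→3
  3='bba' goto c→4
  4='bbac' goto ·  ←P0
  5='ba' goto c→6
  6='bac' goto b→7
  7='bacb' goto c→8
  8='bacbc' goto ·  ←P1
  9='a' goto c→10
  10='ac' goto b→11
  11='acb' goto c→12
  12='acbc' goto ·  ←P2

BFS fail/out derivation:
  fail(1) 'b': from fail(0)=0 chase 'b': 0 ⇒ 0;  out=∅∪out(0)=∅
  fail(9) 'a': from fail(0)=0 chase 'a': 0 ⇒ 0;  out=∅∪out(0)=∅
  fail(2) 'bb': from fail(1)=0 chase 'b': 0 ⇒ 1;  out=∅∪out(1)=∅
  fail(5) 'ba': from fail(1)=0 chase 'a': 0 ⇒ 9;  out=∅∪out(9)=∅
  fail(10) 'ac': from fail(9)=0 chase 'c': 0 ⇒ 0;  out=∅∪out(0)=∅
  fail(3) 'bba': from fail(2)=1 chase 'a': 1 ⇒ 5;  out=∅∪out(5)=∅
  fail(6) 'bac': from fail(5)=9 chase 'c': 9 ⇒ 10;  out=∅∪out(10)=∅
  fail(11) 'acb': from fail(10)=0 chase 'b': 0 ⇒ 1;  out=∅∪out(1)=∅
  fail(4) 'bbac': from fail(3)=5 chase 'c': 5 ⇒ 6;  out={0}∪out(6)={0}
  fail(7) 'bacb': from fail(6)=10 chase 'b': 10 ⇒ 11;  out=∅∪out(11)=∅
  fail(12) 'acbc': from fail(11)=1 chase 'c': 1→0 ⇒ 0;  out={2}∪out(0)={2}
  fail(8) 'bacbc': from fail(7)=11 chase 'c': 11 ⇒ 12;  out={1}∪out(12)={1,2}

Scan:
i=0 'b': node 0→1
i=1 'a': node 1→5
i=2 'c': node 5→6
i=3 'b': node 6→7
i=4 'c': node 7→8  → match P1@[0:4],P2@[1:4]
i=5 'c': node 8→0 ·f
i=6 'a': node 0→9
i=7 'c': node 9→10
i=8 'b': node 10→11
i=9 'c': node 11→12  → match P2@[6:9]
i=10 'b': node 12→1 ·f
i=11 'b': node 1→2
i=12 'a': node 2→3
i=13 'c': node 3→4  → match P0@[10:13]
i=14 'b': node 4→7 ·f
i=15 'a': node 7→5 ·f
i=16 'a': node 5→9 ·f
i=17 'b': node 9→1 ·f
i=18 'a': node 1→5
i=19 'c': node 5→6
i=20 'b': node 6→7
i=21 'c': node 7→8  → match P1@[17:21],P2@[18:21]
i=22 'c': node 8→0 ·f
i=23 'b': node 0→1
i=24 'c': node 1→0 ·f
i=25 'b': node 0→1
i=26 'b': node 1→2
i=27 'a': node 2→3
i=28 'c': node 3→4  → match P0@[25:28]
i=29 'b': node 4→7 ·f
i=30 'a': node 7→5 ·f
i=31 'c': node 5→6
i=32 'b': node 6→7
i=33 'c': node 7→8  → match P1@[29:33],P2@[30:33]
i=34 'b': node 8→1 ·f
i=35 'a': node 1→5
i=36 'a': node 5→9 ·f
i=37 'c': node 9→10
i=38 'b': node 10→11
i=39 'c': node 11→12  → match P2@[36:39]
i=40 'a': node 12→9 ·f
i=41 'b': node 9→1 ·f
i=42 'a': node 1→5
i=43 'c': node 5→6
i=44 'a': node 6→9 ·f
i=45 'a': node 9→9 ·f
i=46 'c': node 9→10
i=47 'b': node 10→11
i=48 'b': node 11→2 ·f
i=49 'b': node 2→2 ·f
i=50 'a': node 2→3
i=51 'c': node 3→4  → match P0@[48:51]
i=52 'a': node 4→9 ·f
i=53 'b': node 9→1 ·f
i=54 'b': node 1→2
i=55 'a': node 2→3
i=56 'c': node 3→4  → match P0@[53:56]
i=57 'b': node 4→7 ·f
i=58 'c': node 7→8  → match P1@[54:58],P2@[55:58]
i=59 'b': node 8→1 ·f
i=60 'a': node 1→5
i=61 'c': node 5→6
i=62 'b': node 6→7
i=63 'c': node 7→8  → match P1@[59:63],P2@[60:63]

Matches: [[4,1],[4,2],[9,2],[13,0],[21,1],[21,2],[28,0],[33,1],[33,2],[39,2],[51,0],[56,0],[58,1],[58,2],[63,1],[63,2]]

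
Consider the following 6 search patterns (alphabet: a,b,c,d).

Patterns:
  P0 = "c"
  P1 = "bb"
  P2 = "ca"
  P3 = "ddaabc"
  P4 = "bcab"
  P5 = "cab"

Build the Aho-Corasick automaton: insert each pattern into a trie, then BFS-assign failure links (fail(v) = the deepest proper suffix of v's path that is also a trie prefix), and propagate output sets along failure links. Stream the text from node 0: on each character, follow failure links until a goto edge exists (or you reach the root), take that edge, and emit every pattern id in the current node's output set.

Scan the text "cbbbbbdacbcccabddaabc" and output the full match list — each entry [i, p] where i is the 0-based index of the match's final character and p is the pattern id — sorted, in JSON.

Construct AC machine:
Trie (insert patterns):
  0='ε' goto b→2 c→1 d→5
  1='c' goto a→4  [P0 ends]
  2='b' goto b→3 c→11
  3='bb' goto ·  [P1 ends]
  4='ca' goto b→14  [P2 ends]
  5='d' goto d→6
  6='dd' goto a→7
  7='dda' goto a→8
  8='ddaa' goto b→9
  9='ddaab' goto c→10
  10='ddaabc' goto ·  [P3 ends]
  11='bc' goto a→12
  12='bca' goto b→13
  13='bcab' goto ·  [P4 ends]
  14='cab' goto ·  [P5 ends]

Failure links (BFS by depth):
  fail(1) 'c': from fail(0)=0 chase 'c': 0 ⇒ 0;  out={0}∪out(0)={0}
  fail(2) 'b': from fail(0)=0 chase 'b': 0 ⇒ 0;  out=∅∪out(0)=∅
  fail(5) 'd': from fail(0)=0 chase 'd': 0 ⇒ 0;  out=∅∪out(0)=∅
  fail(3) 'bb': from fail(2)=0 chase 'b': 0 ⇒ 2;  out={1}∪out(2)={1}
  fail(4) 'ca': from fail(1)=0 chase 'a': 0 ⇒ 0;  out={2}∪out(0)={2}
  fail(6) 'dd': from fail(5)=0 chase 'd': 0 ⇒ 5;  out=∅∪out(5)=∅
  fail(11) 'bc': from fail(2)=0 chase 'c': 0 ⇒ 1;  out=∅∪out(1)={0}
  fail(7) 'dda': from fail(6)=5 chase 'a': 5→0 ⇒ 0;  out=∅∪out(0)=∅
  fail(12) 'bca': from fail(11)=1 chase 'a': 1 ⇒ 4;  out=∅∪out(4)={2}
  fail(14) 'cab': from fail(4)=0 chase 'b': 0 ⇒ 2;  out={5}∪out(2)={5}
  fail(8) 'ddaa': from fail(7)=0 chase 'a': 0 ⇒ 0;  out=∅∪out(0)=∅
  fail(13) 'bcab': from fail(12)=4 chase 'b': 4 ⇒ 14;  out={4}∪out(14)={4,5}
  fail(9) 'ddaab': from fail(8)=0 chase 'b': 0 ⇒ 2;  out=∅∪out(2)=∅
  fail(10) 'ddaabc': from fail(9)=2 chase 'c': 2 ⇒ 11;  out={3}∪out(11)={0,3}

Scan:
i=0 'c': node 0→1  → match P0@[0:0]
i=1 'b': node 1→2 (fail-walked)
i=2 'b': node 2→3  → match P1@[1:2]
i=3 'b': node 3→3 (fail-walked)  → match P1@[2:3]
i=4 'b': node 3→3 (fail-walked)  → match P1@[3:4]
i=5 'b': node 3→3 (fail-walked)  → match P1@[4:5]
i=6 'd': node 3→5 (fail-walked)
i=7 'a': node 5→0 (fail-walked)
i=8 'c': node 0→1  → match P0@[8:8]
i=9 'b': node 1→2 (fail-walked)
i=10 'c': node 2→11  → match P0@[10:10]
i=11 'c': node 11→1 (fail-walked)  → match P0@[11:11]
i=12 'c': node 1→1 (fail-walked)  → match P0@[12:12]
i=13 'a': node 1→4  → match P2@[12:13]
i=14 'b': node 4→14  → match P5@[12:14]
i=15 'd': node 14→5 (fail-walked)
i=16 'd': node 5→6
i=17 'a': node 6→7
i=18 'a': node 7→8
i=19 'b': node 8→9
i=20 'c': node 9→10  → match P0@[20:20],P3@[15:20]

Result: [[0,0],[2,1],[3,1],[4,1],[5,1],[8,0],[10,0],[11,0],[12,0],[13,2],[14,5],[20,0],[20,3]]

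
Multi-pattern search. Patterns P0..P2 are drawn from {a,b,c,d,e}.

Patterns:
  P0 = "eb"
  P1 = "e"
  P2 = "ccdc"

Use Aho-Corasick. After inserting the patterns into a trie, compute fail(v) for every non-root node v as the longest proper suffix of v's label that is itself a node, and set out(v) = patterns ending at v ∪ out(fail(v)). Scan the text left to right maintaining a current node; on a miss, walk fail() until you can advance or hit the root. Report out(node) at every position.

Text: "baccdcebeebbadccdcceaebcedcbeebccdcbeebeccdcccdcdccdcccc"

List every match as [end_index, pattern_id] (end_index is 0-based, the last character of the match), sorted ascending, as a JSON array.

Construct AC machine:
Trie (insert patterns):
  n0 'ε': c→3 e→1
  n1 'e': b→2  [P1 ends]
  n2 'eb': ·  [P0 ends]
  n3 'c': c→4
  n4 'cc': d→5
  n5 'ccd': c→6
  n6 'ccdc': ·  [P2 ends]

BFS fail/out derivation:
  fail(1) 'e': from fail(0)=0 chase 'e': 0 ⇒ 0;  out={1}∪out(0)={1}
  fail(3) 'c': from fail(0)=0 chase 'c': 0 ⇒ 0;  out=∅∪out(0)=∅
  fail(2) 'eb': from fail(1)=0 chase 'b': 0 ⇒ 0;  out={0}∪out(0)={0}
  fail(4) 'cc': from fail(3)=0 chase 'c': 0 ⇒ 3;  out=∅∪out(3)=∅
  fail(5) 'ccd': from fail(4)=3 chase 'd': 3→0 ⇒ 0;  out=∅∪out(0)=∅
  fail(6) 'ccdc': from fail(5)=0 chase 'c': 0 ⇒ 3;  out={2}∪out(3)={2}

Run:
i=0 'b': node 0→0
i=1 'a': node 0→0
i=2 'c': node 0→3
i=3 'c': node 3→4
i=4 'd': node 4→5
i=5 'c': node 5→6  emit P2@[2:5]
i=6 'e': node 6→1 (fail-walked)  emit P1@[6:6]
i=7 'b': node 1→2  emit P0@[6:7]
i=8 'e': node 2→1 (fail-walked)  emit P1@[8:8]
i=9 'e': node 1→1 (fail-walked)  emit P1@[9:9]
i=10 'b': node 1→2  emit P0@[9:10]
i=11 'b': node 2→0 (fail-walked)
i=12 'a': node 0→0
i=13 'd': node 0→0
i=14 'c': node 0→3
i=15 'c': node 3→4
i=16 'd': node 4→5
i=17 'c': node 5→6  emit P2@[14:17]
i=18 'c': node 6→4 (fail-walked)
i=19 'e': node 4→1 (fail-walked)  emit P1@[19:19]
i=20 'a': node 1→0 (fail-walked)
i=21 'e': node 0→1  emit P1@[21:21]
i=22 'b': node 1→2  emit P0@[21:22]
i=23 'c': node 2→3 (fail-walked)
i=24 'e': node 3→1 (fail-walked)  emit P1@[24:24]
i=25 'd': node 1→0 (fail-walked)
i=26 'c': node 0→3
i=27 'b': node 3→0 (fail-walked)
i=28 'e': node 0→1  emit P1@[28:28]
i=29 'e': node 1→1 (fail-walked)  emit P1@[29:29]
i=30 'b': node 1→2  emit P0@[29:30]
i=31 'c': node 2→3 (fail-walked)
i=32 'c': node 3→4
i=33 'd': node 4→5
i=34 'c': node 5→6  emit P2@[31:34]
i=35 'b': node 6→0 (fail-walked)
i=36 'e': node 0→1  emit P1@[36:36]
i=37 'e': node 1→1 (fail-walked)  emit P1@[37:37]
i=38 'b': node 1→2  emit P0@[37:38]
i=39 'e': node 2→1 (fail-walked)  emit P1@[39:39]
i=40 'c': node 1→3 (fail-walked)
i=41 'c': node 3→4
i=42 'd': node 4→5
i=43 'c': node 5→6  emit P2@[40:43]
i=44 'c': node 6→4 (fail-walked)
i=45 'c': node 4→4 (fail-walked)
i=46 'd': node 4→5
i=47 'c': node 5→6  emit P2@[44:47]
i=48 'd': node 6→0 (fail-walked)
i=49 'c': node 0→3
i=50 'c': node 3→4
i=51 'd': node 4→5
i=52 'c': node 5→6  emit P2@[49:52]
i=53 'c': node 6→4 (fail-walked)
i=54 'c': node 4→4 (fail-walked)
i=55 'c': node 4→4 (fail-walked)

Matches: [[5,2],[6,1],[7,0],[8,1],[9,1],[10,0],[17,2],[19,1],[21,1],[22,0],[24,1],[28,1],[29,1],[30,0],[34,2],[36,1],[37,1],[38,0],[39,1],[43,2],[47,2],[52,2]]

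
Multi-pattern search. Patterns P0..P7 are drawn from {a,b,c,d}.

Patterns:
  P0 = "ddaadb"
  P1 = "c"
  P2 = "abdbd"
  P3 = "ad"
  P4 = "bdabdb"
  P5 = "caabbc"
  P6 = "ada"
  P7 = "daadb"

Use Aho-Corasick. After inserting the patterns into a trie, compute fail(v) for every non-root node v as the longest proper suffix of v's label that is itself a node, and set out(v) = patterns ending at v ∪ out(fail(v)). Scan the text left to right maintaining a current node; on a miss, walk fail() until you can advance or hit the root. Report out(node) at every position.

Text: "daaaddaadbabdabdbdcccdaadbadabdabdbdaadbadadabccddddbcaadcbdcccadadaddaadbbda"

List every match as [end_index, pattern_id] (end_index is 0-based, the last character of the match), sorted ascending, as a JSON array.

Build:
Trie nodes:
  n0 'ε': a→8 b→14 c→7 d→1
  n1 'd': a→26 d→2
  n2 'dd': a→3
  n3 'dda': a→4
  n4 'ddaa': d→5
  n5 'ddaad': b→6
  n6 'ddaadb': ·  [P0 ends]
  n7 'c': a→20  [P1 ends]
  n8 'a': b→9 d→13
  n9 'ab': d→10
  n10 'abd': b→11
  n11 'abdb': d→12
  n12 'abdbd': ·  [P2 ends]
  n13 'ad': a→25  [P3 ends]
  n14 'b': d→15
  n15 'bd': a→16
  n16 'bda': b→17
  n17 'bdab': d→18
  n18 'bdabd': b→19
  n19 'bdabdb': ·  [P4 ends]
  n20 'ca': a→21
  n21 'caa': b→22
  n22 'caab': b→23
  n23 'caabb': c→24
  n24 'caabbc': ·  [P5 ends]
  n25 'ada': ·  [P6 ends]
  n26 'da': a→27
  n27 'daa': d→28
  n28 'daad': b→29
  n29 'daadb': ·  [P7 ends]

BFS fail/out derivation:
  fail(1) 'd': from fail(0)=0 chase 'd': 0 ⇒ 0;  out=∅∪out(0)=∅
  fail(7) 'c': from fail(0)=0 chase 'c': 0 ⇒ 0;  out={1}∪out(0)={1}
  fail(8) 'a': from fail(0)=0 chase 'a': 0 ⇒ 0;  out=∅∪out(0)=∅
  fail(14) 'b': from fail(0)=0 chase 'b': 0 ⇒ 0;  out=∅∪out(0)=∅
  fail(2) 'dd': from fail(1)=0 chase 'd': 0 ⇒ 1;  out=∅∪out(1)=∅
  fail(9) 'ab': from fail(8)=0 chase 'b': 0 ⇒ 14;  out=∅∪out(14)=∅
  fail(13) 'ad': from fail(8)=0 chase 'd': 0 ⇒ 1;  out={3}∪out(1)={3}
  fail(15) 'bd': from fail(14)=0 chase 'd': 0 ⇒ 1;  out=∅∪out(1)=∅
  fail(20) 'ca': from fail(7)=0 chase 'a': 0 ⇒ 8;  out=∅∪out(8)=∅
  fail(26) 'da': from fail(1)=0 chase 'a': 0 ⇒ 8;  out=∅∪out(8)=∅
  fail(3) 'dda': from fail(2)=1 chase 'a': 1 ⇒ 26;  out=∅∪out(26)=∅
  fail(10) 'abd': from fail(9)=14 chase 'd': 14 ⇒ 15;  out=∅∪out(15)=∅
  fail(16) 'bda': from fail(15)=1 chase 'a': 1 ⇒ 26;  out=∅∪out(26)=∅
  fail(21) 'caa': from fail(20)=8 chase 'a': 8→0 ⇒ 8;  out=∅∪out(8)=∅
  fail(25) 'ada': from fail(13)=1 chase 'a': 1 ⇒ 26;  out={6}∪out(26)={6}
  fail(27) 'daa': from fail(26)=8 chase 'a': 8→0 ⇒ 8;  out=∅∪out(8)=∅
  fail(4) 'ddaa': from fail(3)=26 chase 'a': 26 ⇒ 27;  out=∅∪out(27)=∅
  fail(11) 'abdb': from fail(10)=15 chase 'b': 15→1→0 ⇒ 14;  out=∅∪out(14)=∅
  fail(17) 'bdab': from fail(16)=26 chase 'b': 26→8 ⇒ 9;  out=∅∪out(9)=∅
  fail(22) 'caab': from fail(21)=8 chase 'b': 8 ⇒ 9;  out=∅∪out(9)=∅
  fail(28) 'daad': from fail(27)=8 chase 'd': 8 ⇒ 13;  out=∅∪out(13)={3}
  fail(5) 'ddaad': from fail(4)=27 chase 'd': 27 ⇒ 28;  out=∅∪out(28)={3}
  fail(12) 'abdbd': from fail(11)=14 chase 'd': 14 ⇒ 15;  out={2}∪out(15)={2}
  fail(18) 'bdabd': from fail(17)=9 chase 'd': 9 ⇒ 10;  out=∅∪out(10)=∅
  fail(23) 'caabb': from fail(22)=9 chase 'b': 9→14→0 ⇒ 14;  out=∅∪out(14)=∅
  fail(29) 'daadb': from fail(28)=13 chase 'b': 13→1→0 ⇒ 14;  out={7}∪out(14)={7}
  fail(6) 'ddaadb': from fail(5)=28 chase 'b': 28 ⇒ 29;  out={0}∪out(29)={0,7}
  fail(19) 'bdabdb': from fail(18)=10 chase 'b': 10 ⇒ 11;  out={4}∪out(11)={4}
  fail(24) 'caabbc': from fail(23)=14 chase 'c': 14→0 ⇒ 7;  out={5}∪out(7)={1,5}

Scan:
[0] read 'd'  n0⇒n1
[1] read 'a'  n1⇒n26
[2] read 'a'  n26⇒n27
[3] read 'a'  n27⇒n8 (fail-walked)
[4] read 'd'  n8⇒n13  emit P3@[3:4]
[5] read 'd'  n13⇒n2 (fail-walked)
[6] read 'a'  n2⇒n3
[7] read 'a'  n3⇒n4
[8] read 'd'  n4⇒n5  emit P3@[7:8]
[9] read 'b'  n5⇒n6  emit P0@[4:9],P7@[5:9]
[10] read 'a'  n6⇒n8 (fail-walked)
[11] read 'b'  n8⇒n9
[12] read 'd'  n9⇒n10
[13] read 'a'  n10⇒n16 (fail-walked)
[14] read 'b'  n16⇒n17
[15] read 'd'  n17⇒n18
[16] read 'b'  n18⇒n19  emit P4@[11:16]
[17] read 'd'  n19⇒n12 (fail-walked)  emit P2@[13:17]
[18] read 'c'  n12⇒n7 (fail-walked)  emit P1@[18:18]
[19] read 'c'  n7⇒n7 (fail-walked)  emit P1@[19:19]
[20] read 'c'  n7⇒n7 (fail-walked)  emit P1@[20:20]
[21] read 'd'  n7⇒n1 (fail-walked)
[22] read 'a'  n1⇒n26
[23] read 'a'  n26⇒n27
[24] read 'd'  n27⇒n28  emit P3@[23:24]
[25] read 'b'  n28⇒n29  emit P7@[21:25]
[26] read 'a'  n29⇒n8 (fail-walked)
[27] read 'd'  n8⇒n13  emit P3@[26:27]
[28] read 'a'  n13⇒n25  emit P6@[26:28]
[29] read 'b'  n25⇒n9 (fail-walked)
[30] read 'd'  n9⇒n10
[31] read 'a'  n10⇒n16 (fail-walked)
[32] read 'b'  n16⇒n17
[33] read 'd'  n17⇒n18
[34] read 'b'  n18⇒n19  emit P4@[29:34]
[35] read 'd'  n19⇒n12 (fail-walked)  emit P2@[31:35]
[36] read 'a'  n12⇒n16 (fail-walked)
[37] read 'a'  n16⇒n27 (fail-walked)
[38] read 'd'  n27⇒n28  emit P3@[37:38]
[39] read 'b'  n28⇒n29  emit P7@[35:39]
[40] read 'a'  n29⇒n8 (fail-walked)
[41] read 'd'  n8⇒n13  emit P3@[40:41]
[42] read 'a'  n13⇒n25  emit P6@[40:42]
[43] read 'd'  n25⇒n13 (fail-walked)  emit P3@[42:43]
[44] read 'a'  n13⇒n25  emit P6@[42:44]
[45] read 'b'  n25⇒n9 (fail-walked)
[46] read 'c'  n9⇒n7 (fail-walked)  emit P1@[46:46]
[47] read 'c'  n7⇒n7 (fail-walked)  emit P1@[47:47]
[48] read 'd'  n7⇒n1 (fail-walked)
[49] read 'd'  n1⇒n2
[50] read 'd'  n2⇒n2 (fail-walked)
[51] read 'd'  n2⇒n2 (fail-walked)
[52] read 'b'  n2⇒n14 (fail-walked)
[53] read 'c'  n14⇒n7 (fail-walked)  emit P1@[53:53]
[54] read 'a'  n7⇒n20
[55] read 'a'  n20⇒n21
[56] read 'd'  n21⇒n13 (fail-walked)  emit P3@[55:56]
[57] read 'c'  n13⇒n7 (fail-walked)  emit P1@[57:57]
[58] read 'b'  n7⇒n14 (fail-walked)
[59] read 'd'  n14⇒n15
[60] read 'c'  n15⇒n7 (fail-walked)  emit P1@[60:60]
[61] read 'c'  n7⇒n7 (fail-walked)  emit P1@[61:61]
[62] read 'c'  n7⇒n7 (fail-walked)  emit P1@[62:62]
[63] read 'a'  n7⇒n20
[64] read 'd'  n20⇒n13 (fail-walked)  emit P3@[63:64]
[65] read 'a'  n13⇒n25  emit P6@[63:65]
[66] read 'd'  n25⇒n13 (fail-walked)  emit P3@[65:66]
[67] read 'a'  n13⇒n25  emit P6@[65:67]
[68] read 'd'  n25⇒n13 (fail-walked)  emit P3@[67:68]
[69] read 'd'  n13⇒n2 (fail-walked)
[70] read 'a'  n2⇒n3
[71] read 'a'  n3⇒n4
[72] read 'd'  n4⇒n5  emit P3@[71:72]
[73] read 'b'  n5⇒n6  emit P0@[68:73],P7@[69:73]
[74] read 'b'  n6⇒n14 (fail-walked)
[75] read 'd'  n14⇒n15
[76] read 'a'  n15⇒n16

Result: [[4,3],[8,3],[9,0],[9,7],[16,4],[17,2],[18,1],[19,1],[20,1],[24,3],[25,7],[27,3],[28,6],[34,4],[35,2],[38,3],[39,7],[41,3],[42,6],[43,3],[44,6],[46,1],[47,1],[53,1],[56,3],[57,1],[60,1],[61,1],[62,1],[64,3],[65,6],[66,3],[67,6],[68,3],[72,3],[73,0],[73,7]]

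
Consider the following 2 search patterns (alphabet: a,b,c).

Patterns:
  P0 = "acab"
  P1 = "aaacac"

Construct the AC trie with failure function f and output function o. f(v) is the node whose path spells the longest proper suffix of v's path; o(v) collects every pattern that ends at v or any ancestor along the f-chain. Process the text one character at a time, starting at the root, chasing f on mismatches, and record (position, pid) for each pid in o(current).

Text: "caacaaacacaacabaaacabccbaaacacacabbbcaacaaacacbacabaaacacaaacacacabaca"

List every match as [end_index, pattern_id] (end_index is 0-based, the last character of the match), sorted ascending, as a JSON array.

Build:
Trie nodes:
  0='ε' goto a→1
  1='a' goto a→5 c→2
  2='ac' goto a→3
  3='aca' goto b→4
  4='acab' goto ·  [P0 ends]
  5='aa' goto a→6
  6='aaa' goto c→7
  7='aaac' goto a→8
  8='aaaca' goto c→9
  9='aaacac' goto ·  [P1 ends]

Failure links (BFS by depth):
  fail(1) 'a': from fail(0)=0 chase 'a': 0 ⇒ 0;  out=∅∪out(0)=∅
  fail(2) 'ac': from fail(1)=0 chase 'c': 0 ⇒ 0;  out=∅∪out(0)=∅
  fail(5) 'aa': from fail(1)=0 chase 'a': 0 ⇒ 1;  out=∅∪out(1)=∅
  fail(3) 'aca': from fail(2)=0 chase 'a': 0 ⇒ 1;  out=∅∪out(1)=∅
  fail(6) 'aaa': from fail(5)=1 chase 'a': 1 ⇒ 5;  out=∅∪out(5)=∅
  fail(4) 'acab': from fail(3)=1 chase 'b': 1→0 ⇒ 0;  out={0}∪out(0)={0}
  fail(7) 'aaac': from fail(6)=5 chase 'c': 5→1 ⇒ 2;  out=∅∪out(2)=∅
  fail(8) 'aaaca': from fail(7)=2 chase 'a': 2 ⇒ 3;  out=∅∪out(3)=∅
  fail(9) 'aaacac': from fail(8)=3 chase 'c': 3→1 ⇒ 2;  out={1}∪out(2)={1}

Scan:
i=0 'c': node 0→0
i=1 'a': node 0→1
i=2 'a': node 1→5
i=3 'c': node 5→2 (via fail)
i=4 'a': node 2→3
i=5 'a': node 3→5 (via fail)
i=6 'a': node 5→6
i=7 'c': node 6→7
i=8 'a': node 7→8
i=9 'c': node 8→9  emit P1@[4:9]
i=10 'a': node 9→3 (via fail)
i=11 'a': node 3→5 (via fail)
i=12 'c': node 5→2 (via fail)
i=13 'a': node 2→3
i=14 'b': node 3→4  emit P0@[11:14]
i=15 'a': node 4→1 (via fail)
i=16 'a': node 1→5
i=17 'a': node 5→6
i=18 'c': node 6→7
i=19 'a': node 7→8
i=20 'b': node 8→4 (via fail)  emit P0@[17:20]
i=21 'c': node 4→0 (via fail)
i=22 'c': node 0→0
i=23 'b': node 0→0
i=24 'a': node 0→1
i=25 'a': node 1→5
i=26 'a': node 5→6
i=27 'c': node 6→7
i=28 'a': node 7→8
i=29 'c': node 8→9  emit P1@[24:29]
i=30 'a': node 9→3 (via fail)
i=31 'c': node 3→2 (via fail)
i=32 'a': node 2→3
i=33 'b': node 3→4  emit P0@[30:33]
i=34 'b': node 4→0 (via fail)
i=35 'b': node 0→0
i=36 'c': node 0→0
i=37 'a': node 0→1
i=38 'a': node 1→5
i=39 'c': node 5→2 (via fail)
i=40 'a': node 2→3
i=41 'a': node 3→5 (via fail)
i=42 'a': node 5→6
i=43 'c': node 6→7
i=44 'a': node 7→8
i=45 'c': node 8→9  emit P1@[40:45]
i=46 'b': node 9→0 (via fail)
i=47 'a': node 0→1
i=48 'c': node 1→2
i=49 'a': node 2→3
i=50 'b': node 3→4  emit P0@[47:50]
i=51 'a': node 4→1 (via fail)
i=52 'a': node 1→5
i=53 'a': node 5→6
i=54 'c': node 6→7
i=55 'a': node 7→8
i=56 'c': node 8→9  emit P1@[51:56]
i=57 'a': node 9→3 (via fail)
i=58 'a': node 3→5 (via fail)
i=59 'a': node 5→6
i=60 'c': node 6→7
i=61 'a': node 7→8
i=62 'c': node 8→9  emit P1@[57:62]
i=63 'a': node 9→3 (via fail)
i=64 'c': node 3→2 (via fail)
i=65 'a': node 2→3
i=66 'b': node 3→4  emit P0@[63:66]
i=67 'a': node 4→1 (via fail)
i=68 'c': node 1→2
i=69 'a': node 2→3

Matches: [[9,1],[14,0],[20,0],[29,1],[33,0],[45,1],[50,0],[56,1],[62,1],[66,0]]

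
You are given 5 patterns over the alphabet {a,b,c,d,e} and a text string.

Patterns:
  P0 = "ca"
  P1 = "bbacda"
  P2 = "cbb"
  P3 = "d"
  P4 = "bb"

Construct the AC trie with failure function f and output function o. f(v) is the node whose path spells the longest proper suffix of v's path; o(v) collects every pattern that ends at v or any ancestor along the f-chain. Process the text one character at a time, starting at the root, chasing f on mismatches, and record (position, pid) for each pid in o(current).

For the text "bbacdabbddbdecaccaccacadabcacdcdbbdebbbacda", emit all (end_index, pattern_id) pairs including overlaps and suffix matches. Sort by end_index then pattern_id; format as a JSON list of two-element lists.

Construct AC machine:
Trie nodes:
  n0 'ε': b→3 c→1 d→11
  n1 'c': a→2 b→9
  n2 'ca': ·  [P0 ends]
  n3 'b': b→4
  n4 'bb': a→5  [P4 ends]
  n5 'bba': c→6
  n6 'bbac': d→7
  n7 'bbacd': a→8
  n8 'bbacda': ·  [P1 ends]
  n9 'cb': b→10
  n10 'cbb': ·  [P2 ends]
  n11 'd': ·  [P3 ends]

BFS fail/out derivation:
  n1('c'): parent n0 fail=0; on 'c' 0 → fail=0;  out ∅∪∅=∅
  n3('b'): parent n0 fail=0; on 'b' 0 → fail=0;  out ∅∪∅=∅
  n11('d'): parent n0 fail=0; on 'd' 0 → fail=0;  out {3}∪∅={3}
  n2('ca'): parent n1 fail=0; on 'a' 0 → fail=0;  out {0}∪∅={0}
  n4('bb'): parent n3 fail=0; on 'b' 0 → fail=3;  out {4}∪∅={4}
  n9('cb'): parent n1 fail=0; on 'b' 0 → fail=3;  out ∅∪∅=∅
  n5('bba'): parent n4 fail=3; on 'a' 3→0 → fail=0;  out ∅∪∅=∅
  n10('cbb'): parent n9 fail=3; on 'b' 3 → fail=4;  out {2}∪{4}={2,4}
  n6('bbac'): parent n5 fail=0; on 'c' 0 → fail=1;  out ∅∪∅=∅
  n7('bbacd'): parent n6 fail=1; on 'd' 1→0 → fail=11;  out ∅∪{3}={3}
  n8('bbacda'): parent n7 fail=11; on 'a' 11→0 → fail=0;  out {1}∪∅={1}

Run:
pos 0 'b': at 3
pos 1 'b': at 4  emit P4@[0:1]
pos 2 'a': at 5
pos 3 'c': at 6
pos 4 'd': at 7  emit P3@[4:4]
pos 5 'a': at 8  emit P1@[0:5]
pos 6 'b': at 3 (via fail)
pos 7 'b': at 4  emit P4@[6:7]
pos 8 'd': at 11 (via fail)  emit P3@[8:8]
pos 9 'd': at 11 (via fail)  emit P3@[9:9]
pos 10 'b': at 3 (via fail)
pos 11 'd': at 11 (via fail)  emit P3@[11:11]
pos 12 'e': at 0 (via fail)
pos 13 'c': at 1
pos 14 'a': at 2  emit P0@[13:14]
pos 15 'c': at 1 (via fail)
pos 16 'c': at 1 (via fail)
pos 17 'a': at 2  emit P0@[16:17]
pos 18 'c': at 1 (via fail)
pos 19 'c': at 1 (via fail)
pos 20 'a': at 2  emit P0@[19:20]
pos 21 'c': at 1 (via fail)
pos 22 'a': at 2  emit P0@[21:22]
pos 23 'd': at 11 (via fail)  emit P3@[23:23]
pos 24 'a': at 0 (via fail)
pos 25 'b': at 3
pos 26 'c': at 1 (via fail)
pos 27 'a': at 2  emit P0@[26:27]
pos 28 'c': at 1 (via fail)
pos 29 'd': at 11 (via fail)  emit P3@[29:29]
pos 30 'c': at 1 (via fail)
pos 31 'd': at 11 (via fail)  emit P3@[31:31]
pos 32 'b': at 3 (via fail)
pos 33 'b': at 4  emit P4@[32:33]
pos 34 'd': at 11 (via fail)  emit P3@[34:34]
pos 35 'e': at 0 (via fail)
pos 36 'b': at 3
pos 37 'b': at 4  emit P4@[36:37]
pos 38 'b': at 4 (via fail)  emit P4@[37:38]
pos 39 'a': at 5
pos 40 'c': at 6
pos 41 'd': at 7  emit P3@[41:41]
pos 42 'a': at 8  emit P1@[37:42]

Matches: [[1,4],[4,3],[5,1],[7,4],[8,3],[9,3],[11,3],[14,0],[17,0],[20,0],[22,0],[23,3],[27,0],[29,3],[31,3],[33,4],[34,3],[37,4],[38,4],[41,3],[42,1]]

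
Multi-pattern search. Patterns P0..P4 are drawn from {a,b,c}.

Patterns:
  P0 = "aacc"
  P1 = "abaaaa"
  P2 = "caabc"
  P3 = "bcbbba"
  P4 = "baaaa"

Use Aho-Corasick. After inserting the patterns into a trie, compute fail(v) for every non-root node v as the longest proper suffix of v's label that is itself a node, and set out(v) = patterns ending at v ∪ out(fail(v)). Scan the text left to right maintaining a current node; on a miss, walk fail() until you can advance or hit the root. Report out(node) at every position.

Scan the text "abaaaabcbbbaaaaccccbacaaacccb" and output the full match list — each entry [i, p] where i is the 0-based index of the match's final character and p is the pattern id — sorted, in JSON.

Build:
Trie (insert patterns):
  n0 'ε': a→1 b→15 c→10
  n1 'a': a→2 b→5
  n2 'aa': c→3
  n3 'aac': c→4
  n4 'aacc': ·  [P0 ends]
  n5 'ab': a→6
  n6 'aba': a→7
  n7 'abaa': a→8
  n8 'abaaa': a→9
  n9 'abaaaa': ·  [P1 ends]
  n10 'c': a→11
  n11 'ca': a→12
  n12 'caa': b→13
  n13 'caab': c→14
  n14 'caabc': ·  [P2 ends]
  n15 'b': a→21 c→16
  n16 'bc': b→17
  n17 'bcb': b→18
  n18 'bcbb': b→19
  n19 'bcbbb': a→20
  n20 'bcbbba': ·  [P3 ends]
  n21 'ba': a→22
  n22 'baa': a→23
  n23 'baaa': a→24
  n24 'baaaa': ·  [P4 ends]

BFS fail/out derivation:
  n1('a'): parent n0 fail=0; on 'a' 0 → fail=0;  out ∅∪∅=∅
  n10('c'): parent n0 fail=0; on 'c' 0 → fail=0;  out ∅∪∅=∅
  n15('b'): parent n0 fail=0; on 'b' 0 → fail=0;  out ∅∪∅=∅
  n2('aa'): parent n1 fail=0; on 'a' 0 → fail=1;  out ∅∪∅=∅
  n5('ab'): parent n1 fail=0; on 'b' 0 → fail=15;  out ∅∪∅=∅
  n11('ca'): parent n10 fail=0; on 'a' 0 → fail=1;  out ∅∪∅=∅
  n16('bc'): parent n15 fail=0; on 'c' 0 → fail=10;  out ∅∪∅=∅
  n21('ba'): parent n15 fail=0; on 'a' 0 → fail=1;  out ∅∪∅=∅
  n3('aac'): parent n2 fail=1; on 'c' 1→0 → fail=10;  out ∅∪∅=∅
  n6('aba'): parent n5 fail=15; on 'a' 15 → fail=21;  out ∅∪∅=∅
  n12('caa'): parent n11 fail=1; on 'a' 1 → fail=2;  out ∅∪∅=∅
  n17('bcb'): parent n16 fail=10; on 'b' 10→0 → fail=15;  out ∅∪∅=∅
  n22('baa'): parent n21 fail=1; on 'a' 1 → fail=2;  out ∅∪∅=∅
  n4('aacc'): parent n3 fail=10; on 'c' 10→0 → fail=10;  out {0}∪∅={0}
  n7('abaa'): parent n6 fail=21; on 'a' 21 → fail=22;  out ∅∪∅=∅
  n13('caab'): parent n12 fail=2; on 'b' 2→1 → fail=5;  out ∅∪∅=∅
  n18('bcbb'): parent n17 fail=15; on 'b' 15→0 → fail=15;  out ∅∪∅=∅
  n23('baaa'): parent n22 fail=2; on 'a' 2→1 → fail=2;  out ∅∪∅=∅
  n8('abaaa'): parent n7 fail=22; on 'a' 22 → fail=23;  out ∅∪∅=∅
  n14('caabc'): parent n13 fail=5; on 'c' 5→15 → fail=16;  out {2}∪∅={2}
  n19('bcbbb'): parent n18 fail=15; on 'b' 15→0 → fail=15;  out ∅∪∅=∅
  n24('baaaa'): parent n23 fail=2; on 'a' 2→1 → fail=2;  out {4}∪∅={4}
  n9('abaaaa'): parent n8 fail=23; on 'a' 23 → fail=24;  out {1}∪{4}={1,4}
  n20('bcbbba'): parent n19 fail=15; on 'a' 15 → fail=21;  out {3}∪∅={3}

Scan:
pos 0 'a': at 1
pos 1 'b': at 5
pos 2 'a': at 6
pos 3 'a': at 7
pos 4 'a': at 8
pos 5 'a': at 9  ** P1@[0:5],P4@[1:5]
pos 6 'b': at 5 (via fail)
pos 7 'c': at 16 (via fail)
pos 8 'b': at 17
pos 9 'b': at 18
pos 10 'b': at 19
pos 11 'a': at 20  ** P3@[6:11]
pos 12 'a': at 22 (via fail)
pos 13 'a': at 23
pos 14 'a': at 24  ** P4@[10:14]
pos 15 'c': at 3 (via fail)
pos 16 'c': at 4  ** P0@[13:16]
pos 17 'c': at 10 (via fail)
pos 18 'c': at 10 (via fail)
pos 19 'b': at 15 (via fail)
pos 20 'a': at 21
pos 21 'c': at 10 (via fail)
pos 22 'a': at 11
pos 23 'a': at 12
pos 24 'a': at 2 (via fail)
pos 25 'c': at 3
pos 26 'c': at 4  ** P0@[23:26]
pos 27 'c': at 10 (via fail)
pos 28 'b': at 15 (via fail)

All matches (sorted): [[5,1],[5,4],[11,3],[14,4],[16,0],[26,0]]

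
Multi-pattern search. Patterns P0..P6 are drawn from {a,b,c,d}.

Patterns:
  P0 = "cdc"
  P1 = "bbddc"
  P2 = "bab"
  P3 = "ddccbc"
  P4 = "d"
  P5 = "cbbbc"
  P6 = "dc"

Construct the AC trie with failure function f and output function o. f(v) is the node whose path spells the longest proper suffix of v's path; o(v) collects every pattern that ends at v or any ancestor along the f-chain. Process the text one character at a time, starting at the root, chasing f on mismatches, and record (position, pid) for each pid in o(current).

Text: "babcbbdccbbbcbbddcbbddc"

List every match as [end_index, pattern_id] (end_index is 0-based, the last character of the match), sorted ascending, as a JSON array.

Build:
Trie (insert patterns):
  0='ε' goto b→4 c→1 d→11
  1='c' goto b→17 d→2
  2='cd' goto c→3
  3='cdc' goto ·  [P0 ends]
  4='b' goto a→9 b→5
  5='bb' goto d→6
  6='bbd' goto d→7
  7='bbdd' goto c→8
  8='bbddc' goto ·  [P1 ends]
  9='ba' goto b→10
  10='bab' goto ·  [P2 ends]
  11='d' goto c→21 d→12  [P4 ends]
  12='dd' goto c→13
  13='ddc' goto c→14
  14='ddcc' goto b→15
  15='ddccb' goto c→16
  16='ddccbc' goto ·  [P3 ends]
  17='cb' goto b→18
  18='cbb' goto b→19
  19='cbbb' goto c→20
  20='cbbbc' goto ·  [P5 ends]
  21='dc' goto ·  [P6 ends]

Failure links (BFS by depth):
  fail(1) 'c': from fail(0)=0 chase 'c': 0 ⇒ 0;  out=∅∪out(0)=∅
  fail(4) 'b': from fail(0)=0 chase 'b': 0 ⇒ 0;  out=∅∪out(0)=∅
  fail(11) 'd': from fail(0)=0 chase 'd': 0 ⇒ 0;  out={4}∪out(0)={4}
  fail(2) 'cd': from fail(1)=0 chase 'd': 0 ⇒ 11;  out=∅∪out(11)={4}
  fail(5) 'bb': from fail(4)=0 chase 'b': 0 ⇒ 4;  out=∅∪out(4)=∅
  fail(9) 'ba': from fail(4)=0 chase 'a': 0 ⇒ 0;  out=∅∪out(0)=∅
  fail(12) 'dd': from fail(11)=0 chase 'd': 0 ⇒ 11;  out=∅∪out(11)={4}
  fail(17) 'cb': from fail(1)=0 chase 'b': 0 ⇒ 4;  out=∅∪out(4)=∅
  fail(21) 'dc': from fail(11)=0 chase 'c': 0 ⇒ 1;  out={6}∪out(1)={6}
  fail(3) 'cdc': from fail(2)=11 chase 'c': 11 ⇒ 21;  out={0}∪out(21)={0,6}
  fail(6) 'bbd': from fail(5)=4 chase 'd': 4→0 ⇒ 11;  out=∅∪out(11)={4}
  fail(10) 'bab': from fail(9)=0 chase 'b': 0 ⇒ 4;  out={2}∪out(4)={2}
  fail(13) 'ddc': from fail(12)=11 chase 'c': 11 ⇒ 21;  out=∅∪out(21)={6}
  fail(18) 'cbb': from fail(17)=4 chase 'b': 4 ⇒ 5;  out=∅∪out(5)=∅
  fail(7) 'bbdd': from fail(6)=11 chase 'd': 11 ⇒ 12;  out=∅∪out(12)={4}
  fail(14) 'ddcc': from fail(13)=21 chase 'c': 21→1→0 ⇒ 1;  out=∅∪out(1)=∅
  fail(19) 'cbbb': from fail(18)=5 chase 'b': 5→4 ⇒ 5;  out=∅∪out(5)=∅
  fail(8) 'bbddc': from fail(7)=12 chase 'c': 12 ⇒ 13;  out={1}∪out(13)={1,6}
  fail(15) 'ddccb': from fail(14)=1 chase 'b': 1 ⇒ 17;  out=∅∪out(17)=∅
  fail(20) 'cbbbc': from fail(19)=5 chase 'c': 5→4→0 ⇒ 1;  out={5}∪out(1)={5}
  fail(16) 'ddccbc': from fail(15)=17 chase 'c': 17→4→0 ⇒ 1;  out={3}∪out(1)={3}

Run:
pos 0 'b': at 4
pos 1 'a': at 9
pos 2 'b': at 10  ** P2@[0:2]
pos 3 'c': at 1 ·f
pos 4 'b': at 17
pos 5 'b': at 18
pos 6 'd': at 6 ·f  ** P4@[6:6]
pos 7 'c': at 21 ·f  ** P6@[6:7]
pos 8 'c': at 1 ·f
pos 9 'b': at 17
pos 10 'b': at 18
pos 11 'b': at 19
pos 12 'c': at 20  ** P5@[8:12]
pos 13 'b': at 17 ·f
pos 14 'b': at 18
pos 15 'd': at 6 ·f  ** P4@[15:15]
pos 16 'd': at 7  ** P4@[16:16]
pos 17 'c': at 8  ** P1@[13:17],P6@[16:17]
pos 18 'b': at 17 ·f
pos 19 'b': at 18
pos 20 'd': at 6 ·f  ** P4@[20:20]
pos 21 'd': at 7  ** P4@[21:21]
pos 22 'c': at 8  ** P1@[18:22],P6@[21:22]

Result: [[2,2],[6,4],[7,6],[12,5],[15,4],[16,4],[17,1],[17,6],[20,4],[21,4],[22,1],[22,6]]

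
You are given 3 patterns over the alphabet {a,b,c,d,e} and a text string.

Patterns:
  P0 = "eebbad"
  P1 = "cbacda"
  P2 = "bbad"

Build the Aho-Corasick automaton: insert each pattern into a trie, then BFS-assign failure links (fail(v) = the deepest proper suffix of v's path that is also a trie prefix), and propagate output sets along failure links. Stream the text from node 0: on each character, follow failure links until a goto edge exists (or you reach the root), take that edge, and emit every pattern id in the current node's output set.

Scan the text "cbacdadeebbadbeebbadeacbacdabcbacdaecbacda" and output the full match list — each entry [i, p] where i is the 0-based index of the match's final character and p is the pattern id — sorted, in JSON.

Build automaton:
Trie (insert patterns):
  0='ε' goto b→13 c→7 e→1
  1='e' goto e→2
  2='ee' goto b→3
  3='eeb' goto b→4
  4='eebb' goto a→5
  5='eebba' goto d→6
  6='eebbad' goto ·  [P0 ends]
  7='c' goto b→8
  8='cb' goto a→9
  9='cba' goto c→10
  10='cbac' goto d→11
  11='cbacd' goto a→12
  12='cbacda' goto ·  [P1 ends]
  13='b' goto b→14
  14='bb' goto a→15
  15='bba' goto d→16
  16='bbad' goto ·  [P2 ends]

BFS fail/out derivation:
  n1('e'): parent n0 fail=0; on 'e' 0 → fail=0;  out ∅∪∅=∅
  n7('c'): parent n0 fail=0; on 'c' 0 → fail=0;  out ∅∪∅=∅
  n13('b'): parent n0 fail=0; on 'b' 0 → fail=0;  out ∅∪∅=∅
  n2('ee'): parent n1 fail=0; on 'e' 0 → fail=1;  out ∅∪∅=∅
  n8('cb'): parent n7 fail=0; on 'b' 0 → fail=13;  out ∅∪∅=∅
  n14('bb'): parent n13 fail=0; on 'b' 0 → fail=13;  out ∅∪∅=∅
  n3('eeb'): parent n2 fail=1; on 'b' 1→0 → fail=13;  out ∅∪∅=∅
  n9('cba'): parent n8 fail=13; on 'a' 13→0 → fail=0;  out ∅∪∅=∅
  n15('bba'): parent n14 fail=13; on 'a' 13→0 → fail=0;  out ∅∪∅=∅
  n4('eebb'): parent n3 fail=13; on 'b' 13 → fail=14;  out ∅∪∅=∅
  n10('cbac'): parent n9 fail=0; on 'c' 0 → fail=7;  out ∅∪∅=∅
  n16('bbad'): parent n15 fail=0; on 'd' 0 → fail=0;  out {2}∪∅={2}
  n5('eebba'): parent n4 fail=14; on 'a' 14 → fail=15;  out ∅∪∅=∅
  n11('cbacd'): parent n10 fail=7; on 'd' 7→0 → fail=0;  out ∅∪∅=∅
  n6('eebbad'): parent n5 fail=15; on 'd' 15 → fail=16;  out {0}∪{2}={0,2}
  n12('cbacda'): parent n11 fail=0; on 'a' 0 → fail=0;  out {1}∪∅={1}

Text stream:
[0] read 'c'  n0⇒n7
[1] read 'b'  n7⇒n8
[2] read 'a'  n8⇒n9
[3] read 'c'  n9⇒n10
[4] read 'd'  n10⇒n11
[5] read 'a'  n11⇒n12  ** P1@[0:5]
[6] read 'd'  n12⇒n0 (via fail)
[7] read 'e'  n0⇒n1
[8] read 'e'  n1⇒n2
[9] read 'b'  n2⇒n3
[10] read 'b'  n3⇒n4
[11] read 'a'  n4⇒n5
[12] read 'd'  n5⇒n6  ** P0@[7:12],P2@[9:12]
[13] read 'b'  n6⇒n13 (via fail)
[14] read 'e'  n13⇒n1 (via fail)
[15] read 'e'  n1⇒n2
[16] read 'b'  n2⇒n3
[17] read 'b'  n3⇒n4
[18] read 'a'  n4⇒n5
[19] read 'd'  n5⇒n6  ** P0@[14:19],P2@[16:19]
[20] read 'e'  n6⇒n1 (via fail)
[21] read 'a'  n1⇒n0 (via fail)
[22] read 'c'  n0⇒n7
[23] read 'b'  n7⇒n8
[24] read 'a'  n8⇒n9
[25] read 'c'  n9⇒n10
[26] read 'd'  n10⇒n11
[27] read 'a'  n11⇒n12  ** P1@[22:27]
[28] read 'b'  n12⇒n13 (via fail)
[29] read 'c'  n13⇒n7 (via fail)
[30] read 'b'  n7⇒n8
[31] read 'a'  n8⇒n9
[32] read 'c'  n9⇒n10
[33] read 'd'  n10⇒n11
[34] read 'a'  n11⇒n12  ** P1@[29:34]
[35] read 'e'  n12⇒n1 (via fail)
[36] read 'c'  n1⇒n7 (via fail)
[37] read 'b'  n7⇒n8
[38] read 'a'  n8⇒n9
[39] read 'c'  n9⇒n10
[40] read 'd'  n10⇒n11
[41] read 'a'  n11⇒n12  ** P1@[36:41]

Result: [[5,1],[12,0],[12,2],[19,0],[19,2],[27,1],[34,1],[41,1]]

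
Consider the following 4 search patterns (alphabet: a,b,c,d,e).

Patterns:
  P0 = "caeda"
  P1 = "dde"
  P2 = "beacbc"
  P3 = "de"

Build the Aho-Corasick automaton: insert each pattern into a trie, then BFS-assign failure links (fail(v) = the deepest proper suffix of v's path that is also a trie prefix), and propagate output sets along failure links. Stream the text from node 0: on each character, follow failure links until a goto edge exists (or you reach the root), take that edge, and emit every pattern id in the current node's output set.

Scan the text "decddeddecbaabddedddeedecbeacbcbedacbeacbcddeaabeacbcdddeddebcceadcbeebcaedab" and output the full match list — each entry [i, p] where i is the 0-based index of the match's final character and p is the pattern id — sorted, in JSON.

Build:
Trie nodes:
  0='ε' goto b→9 c→1 d→6
  1='c' goto a→2
  2='ca' goto e→3
  3='cae' goto d→4
  4='caed' goto a→5
  5='caeda' goto ·  [P0 ends]
  6='d' goto d→7 e→15
  7='dd' goto e→8
  8='dde' goto ·  [P1 ends]
  9='b' goto e→10
  10='be' goto a→11
  11='bea' goto c→12
  12='beac' goto b→13
  13='beacb' goto c→14
  14='beacbc' goto ·  [P2 ends]
  15='de' goto ·  [P3 ends]

BFS fail/out derivation:
  fail(1) 'c': from fail(0)=0 chase 'c': 0 ⇒ 0;  out=∅∪out(0)=∅
  fail(6) 'd': from fail(0)=0 chase 'd': 0 ⇒ 0;  out=∅∪out(0)=∅
  fail(9) 'b': from fail(0)=0 chase 'b': 0 ⇒ 0;  out=∅∪out(0)=∅
  fail(2) 'ca': from fail(1)=0 chase 'a': 0 ⇒ 0;  out=∅∪out(0)=∅
  fail(7) 'dd': from fail(6)=0 chase 'd': 0 ⇒ 6;  out=∅∪out(6)=∅
  fail(10) 'be': from fail(9)=0 chase 'e': 0 ⇒ 0;  out=∅∪out(0)=∅
  fail(15) 'de': from fail(6)=0 chase 'e': 0 ⇒ 0;  out={3}∪out(0)={3}
  fail(3) 'cae': from fail(2)=0 chase 'e': 0 ⇒ 0;  out=∅∪out(0)=∅
  fail(8) 'dde': from fail(7)=6 chase 'e': 6 ⇒ 15;  out={1}∪out(15)={1,3}
  fail(11) 'bea': from fail(10)=0 chase 'a': 0 ⇒ 0;  out=∅∪out(0)=∅
  fail(4) 'caed': from fail(3)=0 chase 'd': 0 ⇒ 6;  out=∅∪out(6)=∅
  fail(12) 'beac': from fail(11)=0 chase 'c': 0 ⇒ 1;  out=∅∪out(1)=∅
  fail(5) 'caeda': from fail(4)=6 chase 'a': 6→0 ⇒ 0;  out={0}∪out(0)={0}
  fail(13) 'beacb': from fail(12)=1 chase 'b': 1→0 ⇒ 9;  out=∅∪out(9)=∅
  fail(14) 'beacbc': from fail(13)=9 chase 'c': 9→0 ⇒ 1;  out={2}∪out(1)={2}

Scan:
[0] read 'd'  n0⇒n6
[1] read 'e'  n6⇒n15  ** P3@[0:1]
[2] read 'c'  n15⇒n1 (via fail)
[3] read 'd'  n1⇒n6 (via fail)
[4] read 'd'  n6⇒n7
[5] read 'e'  n7⇒n8  ** P1@[3:5],P3@[4:5]
[6] read 'd'  n8⇒n6 (via fail)
[7] read 'd'  n6⇒n7
[8] read 'e'  n7⇒n8  ** P1@[6:8],P3@[7:8]
[9] read 'c'  n8⇒n1 (via fail)
[10] read 'b'  n1⇒n9 (via fail)
[11] read 'a'  n9⇒n0 (via fail)
[12] read 'a'  n0⇒n0
[13] read 'b'  n0⇒n9
[14] read 'd'  n9⇒n6 (via fail)
[15] read 'd'  n6⇒n7
[16] read 'e'  n7⇒n8  ** P1@[14:16],P3@[15:16]
[17] read 'd'  n8⇒n6 (via fail)
[18] read 'd'  n6⇒n7
[19] read 'd'  n7⇒n7 (via fail)
[20] read 'e'  n7⇒n8  ** P1@[18:20],P3@[19:20]
[21] read 'e'  n8⇒n0 (via fail)
[22] read 'd'  n0⇒n6
[23] read 'e'  n6⇒n15  ** P3@[22:23]
[24] read 'c'  n15⇒n1 (via fail)
[25] read 'b'  n1⇒n9 (via fail)
[26] read 'e'  n9⇒n10
[27] read 'a'  n10⇒n11
[28] read 'c'  n11⇒n12
[29] read 'b'  n12⇒n13
[30] read 'c'  n13⇒n14  ** P2@[25:30]
[31] read 'b'  n14⇒n9 (via fail)
[32] read 'e'  n9⇒n10
[33] read 'd'  n10⇒n6 (via fail)
[34] read 'a'  n6⇒n0 (via fail)
[35] read 'c'  n0⇒n1
[36] read 'b'  n1⇒n9 (via fail)
[37] read 'e'  n9⇒n10
[38] read 'a'  n10⇒n11
[39] read 'c'  n11⇒n12
[40] read 'b'  n12⇒n13
[41] read 'c'  n13⇒n14  ** P2@[36:41]
[42] read 'd'  n14⇒n6 (via fail)
[43] read 'd'  n6⇒n7
[44] read 'e'  n7⇒n8  ** P1@[42:44],P3@[43:44]
[45] read 'a'  n8⇒n0 (via fail)
[46] read 'a'  n0⇒n0
[47] read 'b'  n0⇒n9
[48] read 'e'  n9⇒n10
[49] read 'a'  n10⇒n11
[50] read 'c'  n11⇒n12
[51] read 'b'  n12⇒n13
[52] read 'c'  n13⇒n14  ** P2@[47:52]
[53] read 'd'  n14⇒n6 (via fail)
[54] read 'd'  n6⇒n7
[55] read 'd'  n7⇒n7 (via fail)
[56] read 'e'  n7⇒n8  ** P1@[54:56],P3@[55:56]
[57] read 'd'  n8⇒n6 (via fail)
[58] read 'd'  n6⇒n7
[59] read 'e'  n7⇒n8  ** P1@[57:59],P3@[58:59]
[60] read 'b'  n8⇒n9 (via fail)
[61] read 'c'  n9⇒n1 (via fail)
[62] read 'c'  n1⇒n1 (via fail)
[63] read 'e'  n1⇒n0 (via fail)
[64] read 'a'  n0⇒n0
[65] read 'd'  n0⇒n6
[66] read 'c'  n6⇒n1 (via fail)
[67] read 'b'  n1⇒n9 (via fail)
[68] read 'e'  n9⇒n10
[69] read 'e'  n10⇒n0 (via fail)
[70] read 'b'  n0⇒n9
[71] read 'c'  n9⇒n1 (via fail)
[72] read 'a'  n1⇒n2
[73] read 'e'  n2⇒n3
[74] read 'd'  n3⇒n4
[75] read 'a'  n4⇒n5  ** P0@[71:75]
[76] read 'b'  n5⇒n9 (via fail)

Matches: [[1,3],[5,1],[5,3],[8,1],[8,3],[16,1],[16,3],[20,1],[20,3],[23,3],[30,2],[41,2],[44,1],[44,3],[52,2],[56,1],[56,3],[59,1],[59,3],[75,0]]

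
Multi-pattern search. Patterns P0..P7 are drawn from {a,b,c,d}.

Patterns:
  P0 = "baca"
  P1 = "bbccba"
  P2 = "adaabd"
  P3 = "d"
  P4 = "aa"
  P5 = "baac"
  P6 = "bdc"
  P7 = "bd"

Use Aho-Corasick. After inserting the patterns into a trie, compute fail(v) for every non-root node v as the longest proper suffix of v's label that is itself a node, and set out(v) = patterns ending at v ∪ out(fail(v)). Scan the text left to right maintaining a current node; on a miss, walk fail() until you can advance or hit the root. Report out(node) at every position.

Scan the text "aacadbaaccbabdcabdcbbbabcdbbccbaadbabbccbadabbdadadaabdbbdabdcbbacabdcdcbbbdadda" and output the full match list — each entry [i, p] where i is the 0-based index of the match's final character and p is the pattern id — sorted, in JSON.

Build automaton:
Trie nodes:
  n0 'ε': a→10 b→1 d→16
  n1 'b': a→2 b→5 d→20
  n2 'ba': a→18 c→3
  n3 'bac': a→4
  n4 'baca': ·  [P0 ends]
  n5 'bb': c→6
  n6 'bbc': c→7
  n7 'bbcc': b→8
  n8 'bbccb': a→9
  n9 'bbccba': ·  [P1 ends]
  n10 'a': a→17 d→11
  n11 'ad': a→12
  n12 'ada': a→13
  n13 'adaa': b→14
  n14 'adaab': d→15
  n15 'adaabd': ·  [P2 ends]
  n16 'd': ·  [P3 ends]
  n17 'aa': ·  [P4 ends]
  n18 'baa': c→19
  n19 'baac': ·  [P5 ends]
  n20 'bd': c→21  [P7 ends]
  n21 'bdc': ·  [P6 ends]

Failure links (BFS by depth):
  fail(1) 'b': from fail(0)=0 chase 'b': 0 ⇒ 0;  out=∅∪out(0)=∅
  fail(10) 'a': from fail(0)=0 chase 'a': 0 ⇒ 0;  out=∅∪out(0)=∅
  fail(16) 'd': from fail(0)=0 chase 'd': 0 ⇒ 0;  out={3}∪out(0)={3}
  fail(2) 'ba': from fail(1)=0 chase 'a': 0 ⇒ 10;  out=∅∪out(10)=∅
  fail(5) 'bb': from fail(1)=0 chase 'b': 0 ⇒ 1;  out=∅∪out(1)=∅
  fail(11) 'ad': from fail(10)=0 chase 'd': 0 ⇒ 16;  out=∅∪out(16)={3}
  fail(17) 'aa': from fail(10)=0 chase 'a': 0 ⇒ 10;  out={4}∪out(10)={4}
  fail(20) 'bd': from fail(1)=0 chase 'd': 0 ⇒ 16;  out={7}∪out(16)={3,7}
  fail(3) 'bac': from fail(2)=10 chase 'c': 10→0 ⇒ 0;  out=∅∪out(0)=∅
  fail(6) 'bbc': from fail(5)=1 chase 'c': 1→0 ⇒ 0;  out=∅∪out(0)=∅
  fail(12) 'ada': from fail(11)=16 chase 'a': 16→0 ⇒ 10;  out=∅∪out(10)=∅
  fail(18) 'baa': from fail(2)=10 chase 'a': 10 ⇒ 17;  out=∅∪out(17)={4}
  fail(21) 'bdc': from fail(20)=16 chase 'c': 16→0 ⇒ 0;  out={6}∪out(0)={6}
  fail(4) 'baca': from fail(3)=0 chase 'a': 0 ⇒ 10;  out={0}∪out(10)={0}
  fail(7) 'bbcc': from fail(6)=0 chase 'c': 0 ⇒ 0;  out=∅∪out(0)=∅
  fail(13) 'adaa': from fail(12)=10 chase 'a': 10 ⇒ 17;  out=∅∪out(17)={4}
  fail(19) 'baac': from fail(18)=17 chase 'c': 17→10→0 ⇒ 0;  out={5}∪out(0)={5}
  fail(8) 'bbccb': from fail(7)=0 chase 'b': 0 ⇒ 1;  out=∅∪out(1)=∅
  fail(14) 'adaab': from fail(13)=17 chase 'b': 17→10→0 ⇒ 1;  out=∅∪out(1)=∅
  fail(9) 'bbccba': from fail(8)=1 chase 'a': 1 ⇒ 2;  out={1}∪out(2)={1}
  fail(15) 'adaabd': from fail(14)=1 chase 'd': 1 ⇒ 20;  out={2}∪out(20)={2,3,7}

Scan:
i=0 'a': node 0→10
i=1 'a': node 10→17  ** P4@[0:1]
i=2 'c': node 17→0 (fail-walked)
i=3 'a': node 0→10
i=4 'd': node 10→11  ** P3@[4:4]
i=5 'b': node 11→1 (fail-walked)
i=6 'a': node 1→2
i=7 'a': node 2→18  ** P4@[6:7]
i=8 'c': node 18→19  ** P5@[5:8]
i=9 'c': node 19→0 (fail-walked)
i=10 'b': node 0→1
i=11 'a': node 1→2
i=12 'b': node 2→1 (fail-walked)
i=13 'd': node 1→20  ** P3@[13:13],P7@[12:13]
i=14 'c': node 20→21  ** P6@[12:14]
i=15 'a': node 21→10 (fail-walked)
i=16 'b': node 10→1 (fail-walked)
i=17 'd': node 1→20  ** P3@[17:17],P7@[16:17]
i=18 'c': node 20→21  ** P6@[16:18]
i=19 'b': node 21→1 (fail-walked)
i=20 'b': node 1→5
i=21 'b': node 5→5 (fail-walked)
i=22 'a': node 5→2 (fail-walked)
i=23 'b': node 2→1 (fail-walked)
i=24 'c': node 1→0 (fail-walked)
i=25 'd': node 0→16  ** P3@[25:25]
i=26 'b': node 16→1 (fail-walked)
i=27 'b': node 1→5
i=28 'c': node 5→6
i=29 'c': node 6→7
i=30 'b': node 7→8
i=31 'a': node 8→9  ** P1@[26:31]
i=32 'a': node 9→18 (fail-walked)  ** P4@[31:32]
i=33 'd': node 18→11 (fail-walked)  ** P3@[33:33]
i=34 'b': node 11→1 (fail-walked)
i=35 'a': node 1→2
i=36 'b': node 2→1 (fail-walked)
i=37 'b': node 1→5
i=38 'c': node 5→6
i=39 'c': node 6→7
i=40 'b': node 7→8
i=41 'a': node 8→9  ** P1@[36:41]
i=42 'd': node 9→11 (fail-walked)  ** P3@[42:42]
i=43 'a': node 11→12
i=44 'b': node 12→1 (fail-walked)
i=45 'b': node 1→5
i=46 'd': node 5→20 (fail-walked)  ** P3@[46:46],P7@[45:46]
i=47 'a': node 20→10 (fail-walked)
i=48 'd': node 10→11  ** P3@[48:48]
i=49 'a': node 11→12
i=50 'd': node 12→11 (fail-walked)  ** P3@[50:50]
i=51 'a': node 11→12
i=52 'a': node 12→13  ** P4@[51:52]
i=53 'b': node 13→14
i=54 'd': node 14→15  ** P2@[49:54],P3@[54:54],P7@[53:54]
i=55 'b': node 15→1 (fail-walked)
i=56 'b': node 1→5
i=57 'd': node 5→20 (fail-walked)  ** P3@[57:57],P7@[56:57]
i=58 'a': node 20→10 (fail-walked)
i=59 'b': node 10→1 (fail-walked)
i=60 'd': node 1→20  ** P3@[60:60],P7@[59:60]
i=61 'c': node 20→21  ** P6@[59:61]
i=62 'b': node 21→1 (fail-walked)
i=63 'b': node 1→5
i=64 'a': node 5→2 (fail-walked)
i=65 'c': node 2→3
i=66 'a': node 3→4  ** P0@[63:66]
i=67 'b': node 4→1 (fail-walked)
i=68 'd': node 1→20  ** P3@[68:68],P7@[67:68]
i=69 'c': node 20→21  ** P6@[67:69]
i=70 'd': node 21→16 (fail-walked)  ** P3@[70:70]
i=71 'c': node 16→0 (fail-walked)
i=72 'b': node 0→1
i=73 'b': node 1→5
i=74 'b': node 5→5 (fail-walked)
i=75 'd': node 5→20 (fail-walked)  ** P3@[75:75],P7@[74:75]
i=76 'a': node 20→10 (fail-walked)
i=77 'd': node 10→11  ** P3@[77:77]
i=78 'd': node 11→16 (fail-walked)  ** P3@[78:78]
i=79 'a': node 16→10 (fail-walked)

All matches (sorted): [[1,4],[4,3],[7,4],[8,5],[13,3],[13,7],[14,6],[17,3],[17,7],[18,6],[25,3],[31,1],[32,4],[33,3],[41,1],[42,3],[46,3],[46,7],[48,3],[50,3],[52,4],[54,2],[54,3],[54,7],[57,3],[57,7],[60,3],[60,7],[61,6],[66,0],[68,3],[68,7],[69,6],[70,3],[75,3],[75,7],[77,3],[78,3]]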